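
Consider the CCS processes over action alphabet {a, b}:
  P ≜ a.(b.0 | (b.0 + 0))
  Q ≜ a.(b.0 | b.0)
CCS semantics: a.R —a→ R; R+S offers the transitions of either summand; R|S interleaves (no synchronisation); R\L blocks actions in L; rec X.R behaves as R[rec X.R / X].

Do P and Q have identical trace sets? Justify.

P's transition system — 5 states:
  p0 = a.(b.0 | (b.0 + 0)) | =a=> p1
  p1 = b.0 | (b.0 + 0) | =b=> p2, =b=> p3
  p2 = 0 | (b.0 + 0) | =b=> p4
  p3 = b.0 | 0 | =b=> p4
  p4 = 0 | 0 | ∅
Q's transition system — 5 states:
  q0 = a.(b.0 | b.0) | =a=> q1
  q1 = b.0 | b.0 | =b=> q2, =b=> q3
  q2 = 0 | b.0 | =b=> q4
  q3 = b.0 | 0 | =b=> q4
  q4 = 0 | 0 | ∅
Coarsest stable partition (strong bisimilarity classes):
  B0 = {p0, q0}
  B1 = {p1, q1}
  B2 = {p2, p3, q2, q3}
  B3 = {p4, q4}
p0 ∈ B0, q0 ∈ B0 → same block
Bisimilar ⇒ trace-equivalent.

YES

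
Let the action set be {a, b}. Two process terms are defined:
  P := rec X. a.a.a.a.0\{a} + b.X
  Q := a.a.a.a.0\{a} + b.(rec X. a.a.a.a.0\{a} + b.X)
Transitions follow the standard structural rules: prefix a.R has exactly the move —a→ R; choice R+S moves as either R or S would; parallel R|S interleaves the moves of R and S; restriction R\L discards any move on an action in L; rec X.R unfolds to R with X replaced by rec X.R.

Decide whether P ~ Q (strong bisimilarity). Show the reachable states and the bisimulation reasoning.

Reachable graph of P (5 states):
  p0 = rec X. a.a.a.a.0\{a} + b.X | -a-> p1, -b-> p0
  p1 = a.a.a.0\{a} | -a-> p2
  p2 = a.a.0\{a} | -a-> p3
  p3 = a.0\{a} | -a-> p4
  p4 = 0\{a} | deadlocked
Reachable graph of Q (6 states):
  q0 = a.a.a.a.0\{a} + b.(rec X. a.a.a.a.0\{a} + b.X) | -a-> q1, -b-> q2
  q1 = a.a.a.0\{a} | -a-> q3
  q2 = rec X. a.a.a.a.0\{a} + b.X | -a-> q1, -b-> q2
  q3 = a.a.0\{a} | -a-> q4
  q4 = a.0\{a} | -a-> q5
  q5 = 0\{a} | deadlocked
Bisimilarity quotient blocks:
  B0 = {p0, q0, q2}
  B1 = {p1, q1}
  B2 = {p2, q3}
  B3 = {p3, q4}
  B4 = {p4, q5}
p0 ∈ B0, q0 ∈ B0 → same block

P ~ Q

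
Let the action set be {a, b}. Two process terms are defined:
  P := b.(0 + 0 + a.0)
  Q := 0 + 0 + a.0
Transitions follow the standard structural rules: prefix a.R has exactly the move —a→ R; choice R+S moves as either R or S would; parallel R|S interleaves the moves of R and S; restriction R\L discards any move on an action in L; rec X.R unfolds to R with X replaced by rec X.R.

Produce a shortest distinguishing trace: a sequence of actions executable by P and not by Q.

b

LTS(P): 3 reachable states
  m0 = b.(0 + 0 + a.0) :: --b--▸ m1
  m1 = 0 + 0 + a.0 :: --a--▸ m2
  m2 = 0 :: deadlocked
LTS(Q): 2 reachable states
  n0 = 0 + 0 + a.0 :: --a--▸ n1
  n1 = 0 :: deadlocked
Trace ⟨b⟩ through P, begin at {m0}:
  [1] b ⇒ {m1}
  P completes σ.
Trace ⟨b⟩ through Q, begin at {n0}:
  [1] b ⇒ no successor for Q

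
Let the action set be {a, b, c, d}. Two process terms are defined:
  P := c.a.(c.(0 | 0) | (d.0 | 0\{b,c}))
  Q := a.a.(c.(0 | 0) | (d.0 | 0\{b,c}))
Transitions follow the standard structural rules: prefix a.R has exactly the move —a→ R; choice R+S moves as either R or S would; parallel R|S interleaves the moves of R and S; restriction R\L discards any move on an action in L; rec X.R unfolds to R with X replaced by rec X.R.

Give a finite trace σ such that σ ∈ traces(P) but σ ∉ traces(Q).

P's transition system — 6 states:
  p0 = c.a.(c.(0 | 0) | (d.0 | 0\{b,c})) :: —c→ p1
  p1 = a.(c.(0 | 0) | (d.0 | 0\{b,c})) :: —a→ p2
  p2 = c.(0 | 0) | (d.0 | 0\{b,c}) :: —c→ p3, —d→ p4
  p3 = 0 | 0 | (d.0 | 0\{b,c}) :: —d→ p5
  p4 = c.(0 | 0) | (0 | 0\{b,c}) :: —c→ p5
  p5 = 0 | 0 | (0 | 0\{b,c}) :: deadlocked
Q's transition system — 6 states:
  q0 = a.a.(c.(0 | 0) | (d.0 | 0\{b,c})) :: —a→ q1
  q1 = a.(c.(0 | 0) | (d.0 | 0\{b,c})) :: —a→ q2
  q2 = c.(0 | 0) | (d.0 | 0\{b,c}) :: —c→ q3, —d→ q4
  q3 = 0 | 0 | (d.0 | 0\{b,c}) :: —d→ q5
  q4 = c.(0 | 0) | (0 | 0\{b,c}) :: —c→ q5
  q5 = 0 | 0 | (0 | 0\{b,c}) :: deadlocked
Run σ = ⟨c⟩ on P: start {p0}
  step 1 (c): {p1}
  ✓ P
Run σ = ⟨c⟩ on Q: start {q0}
  step 1 (c): no successor for Q

c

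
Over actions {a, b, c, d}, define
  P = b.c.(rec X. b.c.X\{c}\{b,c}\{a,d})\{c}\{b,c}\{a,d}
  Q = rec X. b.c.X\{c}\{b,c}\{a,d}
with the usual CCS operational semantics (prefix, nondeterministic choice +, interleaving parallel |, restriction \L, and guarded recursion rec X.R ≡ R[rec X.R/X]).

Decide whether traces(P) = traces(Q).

trace-equivalent

P's transition system — 3 states:
  p0 = b.c.(rec X. b.c.X\{c}\{b,c}\{a,d})\{c}\{b,c}\{a,d} :: =b=> p1
  p1 = c.(rec X. b.c.X\{c}\{b,c}\{a,d})\{c}\{b,c}\{a,d} :: =c=> p2
  p2 = (rec X. b.c.X\{c}\{b,c}\{a,d})\{c}\{b,c}\{a,d} :: deadlocked
Q's transition system — 3 states:
  q0 = rec X. b.c.X\{c}\{b,c}\{a,d} :: =b=> q1
  q1 = c.(rec X. b.c.X\{c}\{b,c}\{a,d})\{c}\{b,c}\{a,d} :: =c=> q2
  q2 = (rec X. b.c.X\{c}\{b,c}\{a,d})\{c}\{b,c}\{a,d} :: deadlocked
Partition-refinement fixed point:
  B0 = {p0, q0}
  B1 = {p1, q1}
  B2 = {p2, q2}
p0 ∈ B0, q0 ∈ B0 → same block
Bisimilar ⇒ trace-equivalent.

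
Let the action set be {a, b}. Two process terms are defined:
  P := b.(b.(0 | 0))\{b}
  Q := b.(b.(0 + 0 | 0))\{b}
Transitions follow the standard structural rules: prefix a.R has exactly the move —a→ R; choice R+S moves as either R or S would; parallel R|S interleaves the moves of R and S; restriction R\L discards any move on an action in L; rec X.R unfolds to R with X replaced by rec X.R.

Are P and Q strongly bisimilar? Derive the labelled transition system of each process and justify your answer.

bisimilar

Reachable graph of P (2 states):
  s0 = b.(b.(0 | 0))\{b} has moves -b-> s1
  s1 = (b.(0 | 0))\{b} has moves (no moves)
Reachable graph of Q (2 states):
  t0 = b.(b.(0 + 0 | 0))\{b} has moves -b-> t1
  t1 = (b.(0 + 0 | 0))\{b} has moves (no moves)
Coarsest stable partition (strong bisimilarity classes):
  B0 = {s0, t0}
  B1 = {s1, t1}
s0 ∈ B0, t0 ∈ B0 → same block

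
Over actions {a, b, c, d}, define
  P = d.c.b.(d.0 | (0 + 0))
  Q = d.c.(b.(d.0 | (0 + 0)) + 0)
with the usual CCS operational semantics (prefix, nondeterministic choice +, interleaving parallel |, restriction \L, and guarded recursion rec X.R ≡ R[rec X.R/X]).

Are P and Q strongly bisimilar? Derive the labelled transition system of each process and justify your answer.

YES

Reachable graph of P (5 states):
  p0 = d.c.b.(d.0 | (0 + 0)) :: ··d··> p1
  p1 = c.b.(d.0 | (0 + 0)) :: ··c··> p2
  p2 = b.(d.0 | (0 + 0)) :: ··b··> p3
  p3 = d.0 | (0 + 0) :: ··d··> p4
  p4 = 0 | (0 + 0) :: deadlocked
Reachable graph of Q (5 states):
  q0 = d.c.(b.(d.0 | (0 + 0)) + 0) :: ··d··> q1
  q1 = c.(b.(d.0 | (0 + 0)) + 0) :: ··c··> q2
  q2 = b.(d.0 | (0 + 0)) + 0 :: ··b··> q3
  q3 = d.0 | (0 + 0) :: ··d··> q4
  q4 = 0 | (0 + 0) :: deadlocked
Coarsest stable partition (strong bisimilarity classes):
  B0 = {p0, q0}
  B1 = {p1, q1}
  B2 = {p2, q2}
  B3 = {p3, q3}
  B4 = {p4, q4}
p0 ∈ B0, q0 ∈ B0 → same block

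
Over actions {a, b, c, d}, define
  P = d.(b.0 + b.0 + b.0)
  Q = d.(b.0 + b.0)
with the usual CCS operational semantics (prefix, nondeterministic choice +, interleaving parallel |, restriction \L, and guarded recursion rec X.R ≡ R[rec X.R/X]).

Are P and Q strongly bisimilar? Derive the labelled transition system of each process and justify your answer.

P's transition system — 3 states:
  p0 = d.(b.0 + b.0 + b.0) :: =d=> p1
  p1 = b.0 + b.0 + b.0 :: =b=> p2
  p2 = 0 :: ∅
Q's transition system — 3 states:
  q0 = d.(b.0 + b.0) :: =d=> q1
  q1 = b.0 + b.0 :: =b=> q2
  q2 = 0 :: ∅
Partition-refinement fixed point:
  B0 = {p0, q0}
  B1 = {p1, q1}
  B2 = {p2, q2}
p0 ∈ B0, q0 ∈ B0 → same block

P ~ Q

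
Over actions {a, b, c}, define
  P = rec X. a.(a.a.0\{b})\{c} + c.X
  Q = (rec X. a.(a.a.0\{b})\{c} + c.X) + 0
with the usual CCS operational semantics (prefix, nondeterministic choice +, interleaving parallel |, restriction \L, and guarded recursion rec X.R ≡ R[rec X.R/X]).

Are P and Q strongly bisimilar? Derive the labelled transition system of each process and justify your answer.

P's transition system — 4 states:
  s0 = rec X. a.(a.a.0\{b})\{c} + c.X → =a=> s1, =c=> s0
  s1 = (a.a.0\{b})\{c} → =a=> s2
  s2 = (a.0\{b})\{c} → =a=> s3
  s3 = 0\{b}\{c} → stopped
Q's transition system — 5 states:
  t0 = (rec X. a.(a.a.0\{b})\{c} + c.X) + 0 → =a=> t1, =c=> t2
  t1 = (a.a.0\{b})\{c} → =a=> t3
  t2 = rec X. a.(a.a.0\{b})\{c} + c.X → =a=> t1, =c=> t2
  t3 = (a.0\{b})\{c} → =a=> t4
  t4 = 0\{b}\{c} → stopped
Bisimilarity quotient blocks:
  B0 = {s0, t0, t2}
  B1 = {s1, t1}
  B2 = {s2, t3}
  B3 = {s3, t4}
s0 ∈ B0, t0 ∈ B0 → same block

YES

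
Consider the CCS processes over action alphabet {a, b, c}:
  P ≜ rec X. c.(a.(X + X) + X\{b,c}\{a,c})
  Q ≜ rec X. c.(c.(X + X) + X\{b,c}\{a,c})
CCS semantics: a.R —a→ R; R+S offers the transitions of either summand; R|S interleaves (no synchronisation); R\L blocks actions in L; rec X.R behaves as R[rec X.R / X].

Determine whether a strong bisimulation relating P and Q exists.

LTS(P): 3 reachable states
  u0 = rec X. c.(a.(X + X) + X\{b,c}\{a,c}) ⊢ ··c··> u1
  u1 = a.((rec X. c.(a.(X + X) + X\{b,c}\{a,c})) + (rec X. c.(a.(X + X) + X\{b,c}\{a,c}))) + (rec X. c.(a.(X + X) + X\{b,c}\{a,c}))\{b,c}\{a,c} ⊢ ··a··> u2
  u2 = (rec X. c.(a.(X + X) + X\{b,c}\{a,c})) + (rec X. c.(a.(X + X) + X\{b,c}\{a,c})) ⊢ ··c··> u1
LTS(Q): 3 reachable states
  v0 = rec X. c.(c.(X + X) + X\{b,c}\{a,c}) ⊢ ··c··> v1
  v1 = c.((rec X. c.(c.(X + X) + X\{b,c}\{a,c})) + (rec X. c.(c.(X + X) + X\{b,c}\{a,c}))) + (rec X. c.(c.(X + X) + X\{b,c}\{a,c}))\{b,c}\{a,c} ⊢ ··c··> v2
  v2 = (rec X. c.(c.(X + X) + X\{b,c}\{a,c})) + (rec X. c.(c.(X + X) + X\{b,c}\{a,c})) ⊢ ··c··> v1
Bisimilarity quotient blocks:
  B0 = {u0, u2}
  B1 = {u1}
  B2 = {v0, v1, v2}
u0 ∈ B0, v0 ∈ B2 → different blocks

P ≁ Q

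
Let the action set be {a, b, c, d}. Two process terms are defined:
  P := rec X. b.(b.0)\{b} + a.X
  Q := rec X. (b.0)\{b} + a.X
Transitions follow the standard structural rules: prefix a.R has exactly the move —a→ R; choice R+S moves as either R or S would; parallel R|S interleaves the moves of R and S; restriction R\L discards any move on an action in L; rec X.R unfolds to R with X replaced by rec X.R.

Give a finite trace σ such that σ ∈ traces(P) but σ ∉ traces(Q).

b

LTS(P): 2 reachable states
  p0 = rec X. b.(b.0)\{b} + a.X | ··a··> p0, ··b··> p1
  p1 = (b.0)\{b} | stopped
LTS(Q): 1 reachable states
  q0 = rec X. (b.0)\{b} + a.X | ··a··> q0
Run σ = ⟨b⟩ on P: start {p0}
  step 1 (b): {p1}
  ✓ P
Run σ = ⟨b⟩ on Q: start {q0}
  step 1 (b): ∅ (Q stuck)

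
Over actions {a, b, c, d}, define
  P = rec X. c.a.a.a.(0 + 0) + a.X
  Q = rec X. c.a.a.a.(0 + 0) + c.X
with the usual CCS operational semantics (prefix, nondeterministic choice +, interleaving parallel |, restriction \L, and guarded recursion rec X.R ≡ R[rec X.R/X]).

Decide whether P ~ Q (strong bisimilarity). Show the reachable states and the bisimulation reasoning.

not bisimilar

LTS(P): 5 reachable states
  u0 = rec X. c.a.a.a.(0 + 0) + a.X | ··a··> u0, ··c··> u1
  u1 = a.a.a.(0 + 0) | ··a··> u2
  u2 = a.a.(0 + 0) | ··a··> u3
  u3 = a.(0 + 0) | ··a··> u4
  u4 = 0 + 0 | stopped
LTS(Q): 5 reachable states
  v0 = rec X. c.a.a.a.(0 + 0) + c.X | ··c··> v0, ··c··> v1
  v1 = a.a.a.(0 + 0) | ··a··> v2
  v2 = a.a.(0 + 0) | ··a··> v3
  v3 = a.(0 + 0) | ··a··> v4
  v4 = 0 + 0 | stopped
Partition-refinement fixed point:
  B0 = {u0}
  B1 = {u1, v1}
  B2 = {u2, v2}
  B3 = {u3, v3}
  B4 = {u4, v4}
  B5 = {v0}
u0 ∈ B0, v0 ∈ B5 → different blocks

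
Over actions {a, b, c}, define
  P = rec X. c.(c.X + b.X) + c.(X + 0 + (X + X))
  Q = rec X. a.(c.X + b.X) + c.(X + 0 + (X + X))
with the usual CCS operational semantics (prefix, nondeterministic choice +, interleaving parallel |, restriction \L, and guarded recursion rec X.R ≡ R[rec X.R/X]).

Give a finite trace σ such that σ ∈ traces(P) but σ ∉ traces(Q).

Reachable graph of P (3 states):
  s0 = rec X. c.(c.X + b.X) + c.(X + 0 + (X + X)) ⊢ -c-> s1, -c-> s2
  s1 = (rec X. c.(c.X + b.X) + c.(X + 0 + (X + X))) + 0 + ((rec X. c.(c.X + b.X) + c.(X + 0 + (X + X))) + (rec X. c.(c.X + b.X) + c.(X + 0 + (X + X)))) ⊢ -c-> s1, -c-> s2
  s2 = c.(rec X. c.(c.X + b.X) + c.(X + 0 + (X + X))) + b.(rec X. c.(c.X + b.X) + c.(X + 0 + (X + X))) ⊢ -b-> s0, -c-> s0
Reachable graph of Q (3 states):
  t0 = rec X. a.(c.X + b.X) + c.(X + 0 + (X + X)) ⊢ -a-> t1, -c-> t2
  t1 = c.(rec X. a.(c.X + b.X) + c.(X + 0 + (X + X))) + b.(rec X. a.(c.X + b.X) + c.(X + 0 + (X + X))) ⊢ -b-> t0, -c-> t0
  t2 = (rec X. a.(c.X + b.X) + c.(X + 0 + (X + X))) + 0 + ((rec X. a.(c.X + b.X) + c.(X + 0 + (X + X))) + (rec X. a.(c.X + b.X) + c.(X + 0 + (X + X)))) ⊢ -a-> t1, -c-> t2
Executing cb from P (initial set {s0}):
  after c @ step 1: {s1, s2}
  after b @ step 2: {s0}
  — P admits the full trace.
Executing cb from Q (initial set {t0}):
  after c @ step 1: {t2}
  after b @ step 2: no successor for Q

cb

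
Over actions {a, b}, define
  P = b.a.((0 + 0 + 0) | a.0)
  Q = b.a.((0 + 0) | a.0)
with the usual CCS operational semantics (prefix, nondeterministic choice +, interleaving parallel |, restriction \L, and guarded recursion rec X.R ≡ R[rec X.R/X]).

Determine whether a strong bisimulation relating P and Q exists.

LTS(P): 4 reachable states
  s0 = b.a.((0 + 0 + 0) | a.0) | --b--▸ s1
  s1 = a.((0 + 0 + 0) | a.0) | --a--▸ s2
  s2 = (0 + 0 + 0) | a.0 | --a--▸ s3
  s3 = (0 + 0 + 0) | 0 | (no moves)
LTS(Q): 4 reachable states
  t0 = b.a.((0 + 0) | a.0) | --b--▸ t1
  t1 = a.((0 + 0) | a.0) | --a--▸ t2
  t2 = (0 + 0) | a.0 | --a--▸ t3
  t3 = (0 + 0) | 0 | (no moves)
Coarsest stable partition (strong bisimilarity classes):
  B0 = {s0, t0}
  B1 = {s1, t1}
  B2 = {s2, t2}
  B3 = {s3, t3}
s0 ∈ B0, t0 ∈ B0 → same block

P ~ Q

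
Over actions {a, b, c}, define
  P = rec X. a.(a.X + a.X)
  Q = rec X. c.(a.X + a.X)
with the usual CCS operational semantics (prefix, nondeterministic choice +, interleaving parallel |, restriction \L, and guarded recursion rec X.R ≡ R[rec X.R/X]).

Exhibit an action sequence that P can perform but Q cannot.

a

P's transition system — 2 states:
  u0 = rec X. a.(a.X + a.X) ⊢ --a--▸ u1
  u1 = a.(rec X. a.(a.X + a.X)) + a.(rec X. a.(a.X + a.X)) ⊢ --a--▸ u0
Q's transition system — 2 states:
  v0 = rec X. c.(a.X + a.X) ⊢ --c--▸ v1
  v1 = a.(rec X. c.(a.X + a.X)) + a.(rec X. c.(a.X + a.X)) ⊢ --a--▸ v0
Trace ⟨a⟩ through P, begin at {u0}:
  step 1 (a): {u1}
  ✓ P
Trace ⟨a⟩ through Q, begin at {v0}:
  step 1 (a): ∅ (Q stuck)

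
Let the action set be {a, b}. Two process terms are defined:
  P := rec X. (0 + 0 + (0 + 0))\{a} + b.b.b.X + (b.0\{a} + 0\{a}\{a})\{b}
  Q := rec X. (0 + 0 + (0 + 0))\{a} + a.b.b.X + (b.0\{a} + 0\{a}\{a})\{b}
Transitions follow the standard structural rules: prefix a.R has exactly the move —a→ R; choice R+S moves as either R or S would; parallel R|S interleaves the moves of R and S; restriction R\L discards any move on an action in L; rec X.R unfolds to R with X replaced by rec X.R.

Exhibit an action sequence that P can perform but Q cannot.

b

Reachable graph of P (3 states):
  m0 = rec X. (0 + 0 + (0 + 0))\{a} + b.b.b.X + (b.0\{a} + 0\{a}\{a})\{b} ⊢ —b→ m1
  m1 = b.b.(rec X. (0 + 0 + (0 + 0))\{a} + b.b.b.X + (b.0\{a} + 0\{a}\{a})\{b}) ⊢ —b→ m2
  m2 = b.(rec X. (0 + 0 + (0 + 0))\{a} + b.b.b.X + (b.0\{a} + 0\{a}\{a})\{b}) ⊢ —b→ m0
Reachable graph of Q (3 states):
  n0 = rec X. (0 + 0 + (0 + 0))\{a} + a.b.b.X + (b.0\{a} + 0\{a}\{a})\{b} ⊢ —a→ n1
  n1 = b.b.(rec X. (0 + 0 + (0 + 0))\{a} + a.b.b.X + (b.0\{a} + 0\{a}\{a})\{b}) ⊢ —b→ n2
  n2 = b.(rec X. (0 + 0 + (0 + 0))\{a} + a.b.b.X + (b.0\{a} + 0\{a}\{a})\{b}) ⊢ —b→ n0
Run σ = ⟨b⟩ on P: start {m0}
  [1] b ⇒ {m1}
  P completes σ.
Run σ = ⟨b⟩ on Q: start {n0}
  [1] b ⇒ ∅  — Q cannot continue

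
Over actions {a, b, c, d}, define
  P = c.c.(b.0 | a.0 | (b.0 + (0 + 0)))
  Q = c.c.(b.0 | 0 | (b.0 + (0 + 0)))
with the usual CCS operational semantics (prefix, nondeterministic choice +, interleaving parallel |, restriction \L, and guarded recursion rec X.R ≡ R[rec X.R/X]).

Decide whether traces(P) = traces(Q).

P's transition system — 10 states:
  m0 = c.c.(b.0 | a.0 | (b.0 + (0 + 0))) | ··c··> m1
  m1 = c.(b.0 | a.0 | (b.0 + (0 + 0))) | ··c··> m2
  m2 = b.0 | a.0 | (b.0 + (0 + 0)) | ··a··> m3, ··b··> m4, ··b··> m5
  m3 = b.0 | 0 | (b.0 + (0 + 0)) | ··b··> m6, ··b··> m7
  m4 = 0 | a.0 | (b.0 + (0 + 0)) | ··a··> m6, ··b··> m8
  m5 = b.0 | a.0 | 0 | ··a··> m7, ··b··> m8
  m6 = 0 | 0 | (b.0 + (0 + 0)) | ··b··> m9
  m7 = b.0 | 0 | 0 | ··b··> m9
  m8 = 0 | a.0 | 0 | ··a··> m9
  m9 = 0 | 0 | 0 | stopped
Q's transition system — 6 states:
  n0 = c.c.(b.0 | 0 | (b.0 + (0 + 0))) | ··c··> n1
  n1 = c.(b.0 | 0 | (b.0 + (0 + 0))) | ··c··> n2
  n2 = b.0 | 0 | (b.0 + (0 + 0)) | ··b··> n3, ··b··> n4
  n3 = 0 | 0 | (b.0 + (0 + 0)) | ··b··> n5
  n4 = b.0 | 0 | 0 | ··b··> n5
  n5 = 0 | 0 | 0 | stopped
Executing cca from P (initial set {m0}):
  step 1 (c): {m1}
  step 2 (c): {m2}
  step 3 (a): {m3}
  ✓ P
Executing cca from Q (initial set {n0}):
  step 1 (c): {n1}
  step 2 (c): {n2}
  step 3 (a): no successor for Q

traces(P) ≠ traces(Q) — witness ⟨cca⟩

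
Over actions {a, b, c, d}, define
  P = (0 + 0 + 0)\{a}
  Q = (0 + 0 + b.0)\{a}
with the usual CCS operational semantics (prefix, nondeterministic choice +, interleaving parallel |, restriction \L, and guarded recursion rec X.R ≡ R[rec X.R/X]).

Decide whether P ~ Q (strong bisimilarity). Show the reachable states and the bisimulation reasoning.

NO

P's transition system — 1 states:
  u0 = (0 + 0 + 0)\{a} :: (no moves)
Q's transition system — 2 states:
  v0 = (0 + 0 + b.0)\{a} :: —b→ v1
  v1 = 0\{a} :: (no moves)
Partition-refinement fixed point:
  B0 = {u0, v1}
  B1 = {v0}
u0 ∈ B0, v0 ∈ B1 → different blocks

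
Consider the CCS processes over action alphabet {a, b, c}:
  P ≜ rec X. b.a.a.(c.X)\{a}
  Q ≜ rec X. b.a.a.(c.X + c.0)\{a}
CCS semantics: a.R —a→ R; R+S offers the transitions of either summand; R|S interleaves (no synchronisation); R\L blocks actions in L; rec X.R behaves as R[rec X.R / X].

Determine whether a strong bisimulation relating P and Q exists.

P's transition system — 6 states:
  m0 = rec X. b.a.a.(c.X)\{a} | --b--▸ m1
  m1 = a.a.(c.(rec X. b.a.a.(c.X)\{a}))\{a} | --a--▸ m2
  m2 = a.(c.(rec X. b.a.a.(c.X)\{a}))\{a} | --a--▸ m3
  m3 = (c.(rec X. b.a.a.(c.X)\{a}))\{a} | --c--▸ m4
  m4 = (rec X. b.a.a.(c.X)\{a})\{a} | --b--▸ m5
  m5 = (a.a.(c.(rec X. b.a.a.(c.X)\{a}))\{a})\{a} | deadlocked
Q's transition system — 7 states:
  n0 = rec X. b.a.a.(c.X + c.0)\{a} | --b--▸ n1
  n1 = a.a.(c.(rec X. b.a.a.(c.X + c.0)\{a}) + c.0)\{a} | --a--▸ n2
  n2 = a.(c.(rec X. b.a.a.(c.X + c.0)\{a}) + c.0)\{a} | --a--▸ n3
  n3 = (c.(rec X. b.a.a.(c.X + c.0)\{a}) + c.0)\{a} | --c--▸ n4, --c--▸ n5
  n4 = (rec X. b.a.a.(c.X + c.0)\{a})\{a} | --b--▸ n6
  n5 = 0\{a} | deadlocked
  n6 = (a.a.(c.(rec X. b.a.a.(c.X + c.0)\{a}) + c.0)\{a})\{a} | deadlocked
Bisimilarity quotient blocks:
  B0 = {m0}
  B1 = {m1}
  B2 = {m2}
  B3 = {m3}
  B4 = {m4, n4}
  B5 = {m5, n5, n6}
  B6 = {n0}
  B7 = {n1}
  B8 = {n2}
  B9 = {n3}
m0 ∈ B0, n0 ∈ B6 → different blocks

P ≁ Q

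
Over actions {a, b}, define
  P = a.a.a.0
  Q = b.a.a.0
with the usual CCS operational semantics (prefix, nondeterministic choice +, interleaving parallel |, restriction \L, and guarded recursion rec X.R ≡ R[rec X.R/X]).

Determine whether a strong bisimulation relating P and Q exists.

P ≁ Q

Reachable graph of P (4 states):
  s0 = a.a.a.0 | =a=> s1
  s1 = a.a.0 | =a=> s2
  s2 = a.0 | =a=> s3
  s3 = 0 | deadlocked
Reachable graph of Q (4 states):
  t0 = b.a.a.0 | =b=> t1
  t1 = a.a.0 | =a=> t2
  t2 = a.0 | =a=> t3
  t3 = 0 | deadlocked
Bisimilarity quotient blocks:
  B0 = {s0}
  B1 = {s1, t1}
  B2 = {s2, t2}
  B3 = {s3, t3}
  B4 = {t0}
s0 ∈ B0, t0 ∈ B4 → different blocks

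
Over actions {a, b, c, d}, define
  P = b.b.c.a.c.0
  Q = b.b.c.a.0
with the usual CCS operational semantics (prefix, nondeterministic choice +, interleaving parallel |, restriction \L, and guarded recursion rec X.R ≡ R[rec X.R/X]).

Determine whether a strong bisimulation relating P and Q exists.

LTS(P): 6 reachable states
  m0 = b.b.c.a.c.0 | ··b··> m1
  m1 = b.c.a.c.0 | ··b··> m2
  m2 = c.a.c.0 | ··c··> m3
  m3 = a.c.0 | ··a··> m4
  m4 = c.0 | ··c··> m5
  m5 = 0 | ·
LTS(Q): 5 reachable states
  n0 = b.b.c.a.0 | ··b··> n1
  n1 = b.c.a.0 | ··b··> n2
  n2 = c.a.0 | ··c··> n3
  n3 = a.0 | ··a··> n4
  n4 = 0 | ·
Partition-refinement fixed point:
  B0 = {m0}
  B1 = {m1}
  B2 = {m2}
  B3 = {m3}
  B4 = {m4}
  B5 = {m5, n4}
  B6 = {n0}
  B7 = {n1}
  B8 = {n2}
  B9 = {n3}
m0 ∈ B0, n0 ∈ B6 → different blocks

not bisimilar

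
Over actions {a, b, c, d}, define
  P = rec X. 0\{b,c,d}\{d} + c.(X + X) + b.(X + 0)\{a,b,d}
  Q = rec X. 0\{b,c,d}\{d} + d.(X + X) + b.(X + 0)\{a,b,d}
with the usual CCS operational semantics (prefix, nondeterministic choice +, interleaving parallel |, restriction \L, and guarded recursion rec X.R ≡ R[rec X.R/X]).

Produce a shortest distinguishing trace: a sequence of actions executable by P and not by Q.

c

Reachable graph of P (4 states):
  s0 = rec X. 0\{b,c,d}\{d} + c.(X + X) + b.(X + 0)\{a,b,d} has moves --b--▸ s1, --c--▸ s2
  s1 = ((rec X. 0\{b,c,d}\{d} + c.(X + X) + b.(X + 0)\{a,b,d}) + 0)\{a,b,d} has moves --c--▸ s3
  s2 = (rec X. 0\{b,c,d}\{d} + c.(X + X) + b.(X + 0)\{a,b,d}) + (rec X. 0\{b,c,d}\{d} + c.(X + X) + b.(X + 0)\{a,b,d}) has moves --b--▸ s1, --c--▸ s2
  s3 = ((rec X. 0\{b,c,d}\{d} + c.(X + X) + b.(X + 0)\{a,b,d}) + (rec X. 0\{b,c,d}\{d} + c.(X + X) + b.(X + 0)\{a,b,d}))\{a,b,d} has moves --c--▸ s3
Reachable graph of Q (3 states):
  t0 = rec X. 0\{b,c,d}\{d} + d.(X + X) + b.(X + 0)\{a,b,d} has moves --b--▸ t1, --d--▸ t2
  t1 = ((rec X. 0\{b,c,d}\{d} + d.(X + X) + b.(X + 0)\{a,b,d}) + 0)\{a,b,d} has moves stopped
  t2 = (rec X. 0\{b,c,d}\{d} + d.(X + X) + b.(X + 0)\{a,b,d}) + (rec X. 0\{b,c,d}\{d} + d.(X + X) + b.(X + 0)\{a,b,d}) has moves --b--▸ t1, --d--▸ t2
Run σ = ⟨c⟩ on P: start {s0}
  [1] c ⇒ {s2}
  P completes σ.
Run σ = ⟨c⟩ on Q: start {t0}
  [1] c ⇒ no successor for Q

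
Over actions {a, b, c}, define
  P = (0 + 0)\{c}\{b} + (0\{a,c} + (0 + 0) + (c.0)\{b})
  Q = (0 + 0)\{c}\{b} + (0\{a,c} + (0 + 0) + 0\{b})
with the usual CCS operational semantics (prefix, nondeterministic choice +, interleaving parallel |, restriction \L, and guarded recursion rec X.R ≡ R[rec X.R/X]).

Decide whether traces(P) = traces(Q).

NO — witness ⟨c⟩

LTS(P): 2 reachable states
  s0 = (0 + 0)\{c}\{b} + (0\{a,c} + (0 + 0) + (c.0)\{b}) ⊢ —c→ s1
  s1 = 0\{b} ⊢ ∅
LTS(Q): 1 reachable states
  t0 = (0 + 0)\{c}\{b} + (0\{a,c} + (0 + 0) + 0\{b}) ⊢ ∅
Executing c from P (initial set {s0}):
  step 1 (c): {s1}
  ✓ P
Executing c from Q (initial set {t0}):
  step 1 (c): ∅  — Q cannot continue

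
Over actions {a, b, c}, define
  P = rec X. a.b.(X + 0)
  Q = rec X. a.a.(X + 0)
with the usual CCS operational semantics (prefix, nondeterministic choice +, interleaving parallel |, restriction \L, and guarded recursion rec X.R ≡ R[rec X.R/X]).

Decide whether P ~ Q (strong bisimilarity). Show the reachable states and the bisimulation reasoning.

not bisimilar

Reachable graph of P (3 states):
  u0 = rec X. a.b.(X + 0) | --a--▸ u1
  u1 = b.((rec X. a.b.(X + 0)) + 0) | --b--▸ u2
  u2 = (rec X. a.b.(X + 0)) + 0 | --a--▸ u1
Reachable graph of Q (3 states):
  v0 = rec X. a.a.(X + 0) | --a--▸ v1
  v1 = a.((rec X. a.a.(X + 0)) + 0) | --a--▸ v2
  v2 = (rec X. a.a.(X + 0)) + 0 | --a--▸ v1
Bisimilarity quotient blocks:
  B0 = {u0, u2}
  B1 = {u1}
  B2 = {v0, v1, v2}
u0 ∈ B0, v0 ∈ B2 → different blocks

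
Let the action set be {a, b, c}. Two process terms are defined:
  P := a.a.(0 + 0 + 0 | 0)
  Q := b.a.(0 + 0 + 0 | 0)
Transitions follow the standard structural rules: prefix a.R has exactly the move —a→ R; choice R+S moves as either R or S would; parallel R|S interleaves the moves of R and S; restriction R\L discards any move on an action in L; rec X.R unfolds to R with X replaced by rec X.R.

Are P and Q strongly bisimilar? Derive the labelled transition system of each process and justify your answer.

LTS(P): 3 reachable states
  s0 = a.a.(0 + 0 + 0 | 0) :: =a=> s1
  s1 = a.(0 + 0 + 0 | 0) :: =a=> s2
  s2 = 0 + 0 + 0 | 0 :: ·
LTS(Q): 3 reachable states
  t0 = b.a.(0 + 0 + 0 | 0) :: =b=> t1
  t1 = a.(0 + 0 + 0 | 0) :: =a=> t2
  t2 = 0 + 0 + 0 | 0 :: ·
Coarsest stable partition (strong bisimilarity classes):
  B0 = {s0}
  B1 = {s1, t1}
  B2 = {s2, t2}
  B3 = {t0}
s0 ∈ B0, t0 ∈ B3 → different blocks

NO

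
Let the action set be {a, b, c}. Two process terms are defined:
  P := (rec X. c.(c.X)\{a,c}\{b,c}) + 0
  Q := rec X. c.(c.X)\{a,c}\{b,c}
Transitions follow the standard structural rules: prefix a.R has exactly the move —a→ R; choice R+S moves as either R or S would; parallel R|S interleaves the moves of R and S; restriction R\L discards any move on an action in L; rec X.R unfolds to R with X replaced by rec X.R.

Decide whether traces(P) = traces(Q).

LTS(P): 2 reachable states
  p0 = (rec X. c.(c.X)\{a,c}\{b,c}) + 0 | -c-> p1
  p1 = (c.(rec X. c.(c.X)\{a,c}\{b,c}))\{a,c}\{b,c} | deadlocked
LTS(Q): 2 reachable states
  q0 = rec X. c.(c.X)\{a,c}\{b,c} | -c-> q1
  q1 = (c.(rec X. c.(c.X)\{a,c}\{b,c}))\{a,c}\{b,c} | deadlocked
Coarsest stable partition (strong bisimilarity classes):
  B0 = {p0, q0}
  B1 = {p1, q1}
p0 ∈ B0, q0 ∈ B0 → same block
Bisimilar ⇒ trace-equivalent.

traces(P) = traces(Q)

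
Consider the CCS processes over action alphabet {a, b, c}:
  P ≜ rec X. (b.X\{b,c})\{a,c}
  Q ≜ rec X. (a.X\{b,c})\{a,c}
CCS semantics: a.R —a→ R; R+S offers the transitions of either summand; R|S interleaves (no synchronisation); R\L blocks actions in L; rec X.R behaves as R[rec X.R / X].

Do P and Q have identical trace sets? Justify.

Reachable graph of P (2 states):
  p0 = rec X. (b.X\{b,c})\{a,c} | —b→ p1
  p1 = (rec X. (b.X\{b,c})\{a,c})\{b,c}\{a,c} | (no moves)
Reachable graph of Q (1 states):
  q0 = rec X. (a.X\{b,c})\{a,c} | (no moves)
Executing b from P (initial set {p0}):
  after b @ step 1: {p1}
  P completes σ.
Executing b from Q (initial set {q0}):
  after b @ step 1: no successor for Q

trace-distinct — witness ⟨b⟩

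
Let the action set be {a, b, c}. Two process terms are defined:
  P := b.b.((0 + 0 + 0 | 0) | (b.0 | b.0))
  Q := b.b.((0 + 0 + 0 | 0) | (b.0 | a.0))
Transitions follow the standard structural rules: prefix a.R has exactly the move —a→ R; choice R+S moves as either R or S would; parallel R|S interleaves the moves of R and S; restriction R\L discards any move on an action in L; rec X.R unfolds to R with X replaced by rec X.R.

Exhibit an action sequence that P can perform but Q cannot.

Reachable graph of P (6 states):
  u0 = b.b.((0 + 0 + 0 | 0) | (b.0 | b.0)) | ··b··> u1
  u1 = b.((0 + 0 + 0 | 0) | (b.0 | b.0)) | ··b··> u2
  u2 = (0 + 0 + 0 | 0) | (b.0 | b.0) | ··b··> u3, ··b··> u4
  u3 = (0 + 0 + 0 | 0) | (0 | b.0) | ··b··> u5
  u4 = (0 + 0 + 0 | 0) | (b.0 | 0) | ··b··> u5
  u5 = (0 + 0 + 0 | 0) | (0 | 0) | ∅
Reachable graph of Q (6 states):
  v0 = b.b.((0 + 0 + 0 | 0) | (b.0 | a.0)) | ··b··> v1
  v1 = b.((0 + 0 + 0 | 0) | (b.0 | a.0)) | ··b··> v2
  v2 = (0 + 0 + 0 | 0) | (b.0 | a.0) | ··a··> v3, ··b··> v4
  v3 = (0 + 0 + 0 | 0) | (b.0 | 0) | ··b··> v5
  v4 = (0 + 0 + 0 | 0) | (0 | a.0) | ··a··> v5
  v5 = (0 + 0 + 0 | 0) | (0 | 0) | ∅
Trace ⟨bbbb⟩ through P, begin at {u0}:
  [1] b ⇒ {u1}
  [2] b ⇒ {u2}
  [3] b ⇒ {u3, u4}
  [4] b ⇒ {u5}
  P completes σ.
Trace ⟨bbbb⟩ through Q, begin at {v0}:
  [1] b ⇒ {v1}
  [2] b ⇒ {v2}
  [3] b ⇒ {v4}
  [4] b ⇒ no successor for Q

bbbb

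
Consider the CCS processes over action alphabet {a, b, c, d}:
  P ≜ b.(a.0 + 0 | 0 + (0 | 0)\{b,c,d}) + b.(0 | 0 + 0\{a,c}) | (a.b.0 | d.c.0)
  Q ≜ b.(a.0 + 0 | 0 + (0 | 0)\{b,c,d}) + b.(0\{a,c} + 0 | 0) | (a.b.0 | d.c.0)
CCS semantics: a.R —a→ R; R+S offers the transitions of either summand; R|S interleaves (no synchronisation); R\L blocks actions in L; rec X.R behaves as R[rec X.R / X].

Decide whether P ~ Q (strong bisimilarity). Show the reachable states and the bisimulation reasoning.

bisimilar

LTS(P): 20 reachable states
  s0 = b.(a.0 + 0 | 0 + (0 | 0)\{b,c,d}) + b.(0 | 0 + 0\{a,c}) | (a.b.0 | d.c.0) has moves ··a··> s1, ··b··> s2, ··b··> s3, ··d··> s4
  s1 = b.(0 | 0 + 0\{a,c}) | (b.0 | d.c.0) has moves ··b··> s5, ··b··> s6, ··d··> s7
  s2 = (0 | 0 + 0\{a,c}) | (a.b.0 | d.c.0) has moves ··a··> s5, ··d··> s8
  s3 = a.0 + 0 | 0 + (0 | 0)\{b,c,d} has moves ··a··> s9
  s4 = b.(0 | 0 + 0\{a,c}) | (a.b.0 | c.0) has moves ··a··> s7, ··b··> s8, ··c··> s10
  s5 = (0 | 0 + 0\{a,c}) | (b.0 | d.c.0) has moves ··b··> s11, ··d··> s12
  s6 = b.(0 | 0 + 0\{a,c}) | (0 | d.c.0) has moves ··b··> s11, ··d··> s13
  s7 = b.(0 | 0 + 0\{a,c}) | (b.0 | c.0) has moves ··b··> s12, ··b··> s13, ··c··> s14
  s8 = (0 | 0 + 0\{a,c}) | (a.b.0 | c.0) has moves ··a··> s12, ··c··> s15
  s9 = 0 has moves stopped
  s10 = b.(0 | 0 + 0\{a,c}) | (a.b.0 | 0) has moves ··a··> s14, ··b··> s15
  s11 = (0 | 0 + 0\{a,c}) | (0 | d.c.0) has moves ··d··> s16
  s12 = (0 | 0 + 0\{a,c}) | (b.0 | c.0) has moves ··b··> s16, ··c··> s17
  s13 = b.(0 | 0 + 0\{a,c}) | (0 | c.0) has moves ··b··> s16, ··c··> s18
  s14 = b.(0 | 0 + 0\{a,c}) | (b.0 | 0) has moves ··b··> s17, ··b··> s18
  s15 = (0 | 0 + 0\{a,c}) | (a.b.0 | 0) has moves ··a··> s17
  s16 = (0 | 0 + 0\{a,c}) | (0 | c.0) has moves ··c··> s19
  s17 = (0 | 0 + 0\{a,c}) | (b.0 | 0) has moves ··b··> s19
  s18 = b.(0 | 0 + 0\{a,c}) | (0 | 0) has moves ··b··> s19
  s19 = (0 | 0 + 0\{a,c}) | (0 | 0) has moves stopped
LTS(Q): 20 reachable states
  t0 = b.(a.0 + 0 | 0 + (0 | 0)\{b,c,d}) + b.(0\{a,c} + 0 | 0) | (a.b.0 | d.c.0) has moves ··a··> t1, ··b··> t2, ··b··> t3, ··d··> t4
  t1 = b.(0\{a,c} + 0 | 0) | (b.0 | d.c.0) has moves ··b··> t5, ··b··> t6, ··d··> t7
  t2 = (0\{a,c} + 0 | 0) | (a.b.0 | d.c.0) has moves ··a··> t5, ··d··> t8
  t3 = a.0 + 0 | 0 + (0 | 0)\{b,c,d} has moves ··a··> t9
  t4 = b.(0\{a,c} + 0 | 0) | (a.b.0 | c.0) has moves ··a··> t7, ··b··> t8, ··c··> t10
  t5 = (0\{a,c} + 0 | 0) | (b.0 | d.c.0) has moves ··b··> t11, ··d··> t12
  t6 = b.(0\{a,c} + 0 | 0) | (0 | d.c.0) has moves ··b··> t11, ··d··> t13
  t7 = b.(0\{a,c} + 0 | 0) | (b.0 | c.0) has moves ··b··> t12, ··b··> t13, ··c··> t14
  t8 = (0\{a,c} + 0 | 0) | (a.b.0 | c.0) has moves ··a··> t12, ··c··> t15
  t9 = 0 has moves stopped
  t10 = b.(0\{a,c} + 0 | 0) | (a.b.0 | 0) has moves ··a··> t14, ··b··> t15
  t11 = (0\{a,c} + 0 | 0) | (0 | d.c.0) has moves ··d··> t16
  t12 = (0\{a,c} + 0 | 0) | (b.0 | c.0) has moves ··b··> t16, ··c··> t17
  t13 = b.(0\{a,c} + 0 | 0) | (0 | c.0) has moves ··b··> t16, ··c··> t18
  t14 = b.(0\{a,c} + 0 | 0) | (b.0 | 0) has moves ··b··> t17, ··b··> t18
  t15 = (0\{a,c} + 0 | 0) | (a.b.0 | 0) has moves ··a··> t17
  t16 = (0\{a,c} + 0 | 0) | (0 | c.0) has moves ··c··> t19
  t17 = (0\{a,c} + 0 | 0) | (b.0 | 0) has moves ··b··> t19
  t18 = b.(0\{a,c} + 0 | 0) | (0 | 0) has moves ··b··> t19
  t19 = (0\{a,c} + 0 | 0) | (0 | 0) has moves stopped
Bisimilarity quotient blocks:
  B0 = {s0, t0}
  B1 = {s4, t4}
  B2 = {s7, t7}
  B3 = {s14, t14}
  B4 = {s17, s18, t17, t18}
  B5 = {s19, s9, t19, t9}
  B6 = {s12, s13, t12, t13}
  B7 = {s16, t16}
  B8 = {s10, t10}
  B9 = {s15, t15}
  B10 = {s8, t8}
  B11 = {s2, t2}
  B12 = {s5, s6, t5, t6}
  B13 = {s11, t11}
  B14 = {s3, t3}
  B15 = {s1, t1}
s0 ∈ B0, t0 ∈ B0 → same block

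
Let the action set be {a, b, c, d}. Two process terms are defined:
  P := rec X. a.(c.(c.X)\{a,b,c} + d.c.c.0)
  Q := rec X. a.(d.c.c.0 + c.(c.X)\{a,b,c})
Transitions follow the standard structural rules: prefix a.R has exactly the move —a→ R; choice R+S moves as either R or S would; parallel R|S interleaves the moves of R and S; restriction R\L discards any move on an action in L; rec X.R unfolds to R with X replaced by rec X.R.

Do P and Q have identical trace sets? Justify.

YES

P's transition system — 6 states:
  p0 = rec X. a.(c.(c.X)\{a,b,c} + d.c.c.0) has moves --a--▸ p1
  p1 = c.(c.(rec X. a.(c.(c.X)\{a,b,c} + d.c.c.0)))\{a,b,c} + d.c.c.0 has moves --c--▸ p2, --d--▸ p3
  p2 = (c.(rec X. a.(c.(c.X)\{a,b,c} + d.c.c.0)))\{a,b,c} has moves stopped
  p3 = c.c.0 has moves --c--▸ p4
  p4 = c.0 has moves --c--▸ p5
  p5 = 0 has moves stopped
Q's transition system — 6 states:
  q0 = rec X. a.(d.c.c.0 + c.(c.X)\{a,b,c}) has moves --a--▸ q1
  q1 = d.c.c.0 + c.(c.(rec X. a.(d.c.c.0 + c.(c.X)\{a,b,c})))\{a,b,c} has moves --c--▸ q2, --d--▸ q3
  q2 = (c.(rec X. a.(d.c.c.0 + c.(c.X)\{a,b,c})))\{a,b,c} has moves stopped
  q3 = c.c.0 has moves --c--▸ q4
  q4 = c.0 has moves --c--▸ q5
  q5 = 0 has moves stopped
Coarsest stable partition (strong bisimilarity classes):
  B0 = {p0, q0}
  B1 = {p1, q1}
  B2 = {p2, p5, q2, q5}
  B3 = {p3, q3}
  B4 = {p4, q4}
p0 ∈ B0, q0 ∈ B0 → same block
Bisimilar ⇒ trace-equivalent.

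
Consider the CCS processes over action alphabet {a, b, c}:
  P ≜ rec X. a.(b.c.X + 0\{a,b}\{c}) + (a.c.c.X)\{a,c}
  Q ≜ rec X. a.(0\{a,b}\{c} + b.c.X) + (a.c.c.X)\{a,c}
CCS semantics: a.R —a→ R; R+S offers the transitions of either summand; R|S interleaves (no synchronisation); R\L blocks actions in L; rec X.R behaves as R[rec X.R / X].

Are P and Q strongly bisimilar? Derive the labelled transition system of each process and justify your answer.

YES

LTS(P): 3 reachable states
  u0 = rec X. a.(b.c.X + 0\{a,b}\{c}) + (a.c.c.X)\{a,c} :: --a--▸ u1
  u1 = b.c.(rec X. a.(b.c.X + 0\{a,b}\{c}) + (a.c.c.X)\{a,c}) + 0\{a,b}\{c} :: --b--▸ u2
  u2 = c.(rec X. a.(b.c.X + 0\{a,b}\{c}) + (a.c.c.X)\{a,c}) :: --c--▸ u0
LTS(Q): 3 reachable states
  v0 = rec X. a.(0\{a,b}\{c} + b.c.X) + (a.c.c.X)\{a,c} :: --a--▸ v1
  v1 = 0\{a,b}\{c} + b.c.(rec X. a.(0\{a,b}\{c} + b.c.X) + (a.c.c.X)\{a,c}) :: --b--▸ v2
  v2 = c.(rec X. a.(0\{a,b}\{c} + b.c.X) + (a.c.c.X)\{a,c}) :: --c--▸ v0
Bisimilarity quotient blocks:
  B0 = {u0, v0}
  B1 = {u1, v1}
  B2 = {u2, v2}
u0 ∈ B0, v0 ∈ B0 → same block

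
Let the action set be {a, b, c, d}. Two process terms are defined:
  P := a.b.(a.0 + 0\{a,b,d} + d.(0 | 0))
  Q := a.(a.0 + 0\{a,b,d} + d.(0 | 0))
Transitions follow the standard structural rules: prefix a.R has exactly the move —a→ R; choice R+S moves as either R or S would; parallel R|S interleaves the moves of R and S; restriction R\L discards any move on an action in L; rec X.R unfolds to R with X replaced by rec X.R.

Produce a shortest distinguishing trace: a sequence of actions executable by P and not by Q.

LTS(P): 5 reachable states
  m0 = a.b.(a.0 + 0\{a,b,d} + d.(0 | 0)) ⊢ =a=> m1
  m1 = b.(a.0 + 0\{a,b,d} + d.(0 | 0)) ⊢ =b=> m2
  m2 = a.0 + 0\{a,b,d} + d.(0 | 0) ⊢ =a=> m3, =d=> m4
  m3 = 0 ⊢ ∅
  m4 = 0 | 0 ⊢ ∅
LTS(Q): 4 reachable states
  n0 = a.(a.0 + 0\{a,b,d} + d.(0 | 0)) ⊢ =a=> n1
  n1 = a.0 + 0\{a,b,d} + d.(0 | 0) ⊢ =a=> n2, =d=> n3
  n2 = 0 ⊢ ∅
  n3 = 0 | 0 ⊢ ∅
Executing ab from P (initial set {m0}):
  step 1 (a): {m1}
  step 2 (b): {m2}
  — P admits the full trace.
Executing ab from Q (initial set {n0}):
  step 1 (a): {n1}
  step 2 (b): ∅ (Q stuck)

ab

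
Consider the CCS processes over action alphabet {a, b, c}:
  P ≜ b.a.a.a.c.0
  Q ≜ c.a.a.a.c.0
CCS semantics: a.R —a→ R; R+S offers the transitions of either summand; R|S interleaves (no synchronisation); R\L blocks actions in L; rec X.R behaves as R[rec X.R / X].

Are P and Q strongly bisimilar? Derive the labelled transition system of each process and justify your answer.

P ≁ Q

LTS(P): 6 reachable states
  s0 = b.a.a.a.c.0 → =b=> s1
  s1 = a.a.a.c.0 → =a=> s2
  s2 = a.a.c.0 → =a=> s3
  s3 = a.c.0 → =a=> s4
  s4 = c.0 → =c=> s5
  s5 = 0 → stopped
LTS(Q): 6 reachable states
  t0 = c.a.a.a.c.0 → =c=> t1
  t1 = a.a.a.c.0 → =a=> t2
  t2 = a.a.c.0 → =a=> t3
  t3 = a.c.0 → =a=> t4
  t4 = c.0 → =c=> t5
  t5 = 0 → stopped
Partition-refinement fixed point:
  B0 = {s0}
  B1 = {s1, t1}
  B2 = {s2, t2}
  B3 = {s3, t3}
  B4 = {s4, t4}
  B5 = {s5, t5}
  B6 = {t0}
s0 ∈ B0, t0 ∈ B6 → different blocks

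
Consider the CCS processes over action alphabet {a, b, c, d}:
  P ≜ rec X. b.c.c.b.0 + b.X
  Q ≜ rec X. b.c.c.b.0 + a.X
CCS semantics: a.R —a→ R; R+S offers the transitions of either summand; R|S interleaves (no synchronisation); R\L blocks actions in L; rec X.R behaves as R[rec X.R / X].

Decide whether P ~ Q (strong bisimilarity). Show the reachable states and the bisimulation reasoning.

P ≁ Q

LTS(P): 5 reachable states
  p0 = rec X. b.c.c.b.0 + b.X :: =b=> p0, =b=> p1
  p1 = c.c.b.0 :: =c=> p2
  p2 = c.b.0 :: =c=> p3
  p3 = b.0 :: =b=> p4
  p4 = 0 :: ·
LTS(Q): 5 reachable states
  q0 = rec X. b.c.c.b.0 + a.X :: =a=> q0, =b=> q1
  q1 = c.c.b.0 :: =c=> q2
  q2 = c.b.0 :: =c=> q3
  q3 = b.0 :: =b=> q4
  q4 = 0 :: ·
Partition-refinement fixed point:
  B0 = {p0}
  B1 = {p1, q1}
  B2 = {p2, q2}
  B3 = {p3, q3}
  B4 = {p4, q4}
  B5 = {q0}
p0 ∈ B0, q0 ∈ B5 → different blocks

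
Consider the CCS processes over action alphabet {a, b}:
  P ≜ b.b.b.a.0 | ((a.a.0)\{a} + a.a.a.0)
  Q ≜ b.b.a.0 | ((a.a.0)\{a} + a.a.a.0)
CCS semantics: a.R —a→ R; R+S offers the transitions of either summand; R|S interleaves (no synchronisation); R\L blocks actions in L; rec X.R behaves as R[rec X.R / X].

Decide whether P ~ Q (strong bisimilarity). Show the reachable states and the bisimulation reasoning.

not bisimilar

P's transition system — 20 states:
  m0 = b.b.b.a.0 | ((a.a.0)\{a} + a.a.a.0) has moves --a--▸ m1, --b--▸ m2
  m1 = b.b.b.a.0 | a.a.0 has moves --a--▸ m3, --b--▸ m4
  m2 = b.b.a.0 | ((a.a.0)\{a} + a.a.a.0) has moves --a--▸ m4, --b--▸ m5
  m3 = b.b.b.a.0 | a.0 has moves --a--▸ m6, --b--▸ m7
  m4 = b.b.a.0 | a.a.0 has moves --a--▸ m7, --b--▸ m8
  m5 = b.a.0 | ((a.a.0)\{a} + a.a.a.0) has moves --a--▸ m8, --b--▸ m9
  m6 = b.b.b.a.0 | 0 has moves --b--▸ m10
  m7 = b.b.a.0 | a.0 has moves --a--▸ m10, --b--▸ m11
  m8 = b.a.0 | a.a.0 has moves --a--▸ m11, --b--▸ m12
  m9 = a.0 | ((a.a.0)\{a} + a.a.a.0) has moves --a--▸ m12, --a--▸ m13
  m10 = b.b.a.0 | 0 has moves --b--▸ m14
  m11 = b.a.0 | a.0 has moves --a--▸ m14, --b--▸ m15
  m12 = a.0 | a.a.0 has moves --a--▸ m15, --a--▸ m16
  m13 = 0 | ((a.a.0)\{a} + a.a.a.0) has moves --a--▸ m16
  m14 = b.a.0 | 0 has moves --b--▸ m17
  m15 = a.0 | a.0 has moves --a--▸ m17, --a--▸ m18
  m16 = 0 | a.a.0 has moves --a--▸ m18
  m17 = a.0 | 0 has moves --a--▸ m19
  m18 = 0 | a.0 has moves --a--▸ m19
  m19 = 0 | 0 has moves ∅
Q's transition system — 16 states:
  n0 = b.b.a.0 | ((a.a.0)\{a} + a.a.a.0) has moves --a--▸ n1, --b--▸ n2
  n1 = b.b.a.0 | a.a.0 has moves --a--▸ n3, --b--▸ n4
  n2 = b.a.0 | ((a.a.0)\{a} + a.a.a.0) has moves --a--▸ n4, --b--▸ n5
  n3 = b.b.a.0 | a.0 has moves --a--▸ n6, --b--▸ n7
  n4 = b.a.0 | a.a.0 has moves --a--▸ n7, --b--▸ n8
  n5 = a.0 | ((a.a.0)\{a} + a.a.a.0) has moves --a--▸ n8, --a--▸ n9
  n6 = b.b.a.0 | 0 has moves --b--▸ n10
  n7 = b.a.0 | a.0 has moves --a--▸ n10, --b--▸ n11
  n8 = a.0 | a.a.0 has moves --a--▸ n11, --a--▸ n12
  n9 = 0 | ((a.a.0)\{a} + a.a.a.0) has moves --a--▸ n12
  n10 = b.a.0 | 0 has moves --b--▸ n13
  n11 = a.0 | a.0 has moves --a--▸ n13, --a--▸ n14
  n12 = 0 | a.a.0 has moves --a--▸ n14
  n13 = a.0 | 0 has moves --a--▸ n15
  n14 = 0 | a.0 has moves --a--▸ n15
  n15 = 0 | 0 has moves ∅
Partition-refinement fixed point:
  B0 = {m0}
  B1 = {m2, n0}
  B2 = {m5, n2}
  B3 = {m8, n4}
  B4 = {m11, n7}
  B5 = {m15, m16, n11, n12}
  B6 = {m17, m18, n13, n14}
  B7 = {m19, n15}
  B8 = {m14, n10}
  B9 = {m12, m13, n8, n9}
  B10 = {m9, n5}
  B11 = {m4, n1}
  B12 = {m7, n3}
  B13 = {m10, n6}
  B14 = {m1}
  B15 = {m3}
  B16 = {m6}
m0 ∈ B0, n0 ∈ B1 → different blocks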